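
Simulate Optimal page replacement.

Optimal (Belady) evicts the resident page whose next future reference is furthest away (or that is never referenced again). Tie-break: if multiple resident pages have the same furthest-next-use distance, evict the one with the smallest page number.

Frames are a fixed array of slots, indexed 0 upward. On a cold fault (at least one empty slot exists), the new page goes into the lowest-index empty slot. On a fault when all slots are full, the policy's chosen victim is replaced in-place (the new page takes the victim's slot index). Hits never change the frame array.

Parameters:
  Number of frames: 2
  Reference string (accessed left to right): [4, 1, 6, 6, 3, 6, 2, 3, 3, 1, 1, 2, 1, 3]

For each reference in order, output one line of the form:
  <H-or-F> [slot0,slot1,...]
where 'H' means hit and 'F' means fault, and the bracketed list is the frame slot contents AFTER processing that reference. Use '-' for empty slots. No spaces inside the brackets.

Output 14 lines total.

F [4,-]
F [4,1]
F [6,1]
H [6,1]
F [6,3]
H [6,3]
F [2,3]
H [2,3]
H [2,3]
F [2,1]
H [2,1]
H [2,1]
H [2,1]
F [2,3]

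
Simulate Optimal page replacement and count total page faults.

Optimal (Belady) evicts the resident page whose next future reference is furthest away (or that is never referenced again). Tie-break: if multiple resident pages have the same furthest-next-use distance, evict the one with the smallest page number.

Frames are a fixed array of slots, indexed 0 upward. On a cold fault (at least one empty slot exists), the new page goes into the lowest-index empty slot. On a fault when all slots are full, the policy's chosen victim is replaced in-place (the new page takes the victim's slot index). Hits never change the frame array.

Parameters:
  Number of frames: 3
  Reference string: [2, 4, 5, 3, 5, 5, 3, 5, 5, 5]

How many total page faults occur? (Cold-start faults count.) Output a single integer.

Step 0: ref 2 → FAULT, frames=[2,-,-]
Step 1: ref 4 → FAULT, frames=[2,4,-]
Step 2: ref 5 → FAULT, frames=[2,4,5]
Step 3: ref 3 → FAULT (evict 2), frames=[3,4,5]
Step 4: ref 5 → HIT, frames=[3,4,5]
Step 5: ref 5 → HIT, frames=[3,4,5]
Step 6: ref 3 → HIT, frames=[3,4,5]
Step 7: ref 5 → HIT, frames=[3,4,5]
Step 8: ref 5 → HIT, frames=[3,4,5]
Step 9: ref 5 → HIT, frames=[3,4,5]
Total faults: 4

Answer: 4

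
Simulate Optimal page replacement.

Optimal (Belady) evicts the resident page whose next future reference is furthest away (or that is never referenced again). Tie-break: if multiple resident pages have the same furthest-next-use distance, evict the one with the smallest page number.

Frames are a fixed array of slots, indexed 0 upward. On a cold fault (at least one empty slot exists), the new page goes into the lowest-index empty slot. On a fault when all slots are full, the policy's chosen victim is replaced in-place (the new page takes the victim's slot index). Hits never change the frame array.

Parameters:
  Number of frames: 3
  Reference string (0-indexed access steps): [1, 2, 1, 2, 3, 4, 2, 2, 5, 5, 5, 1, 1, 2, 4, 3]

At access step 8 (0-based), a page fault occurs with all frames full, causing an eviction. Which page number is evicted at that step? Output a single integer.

Step 0: ref 1 -> FAULT, frames=[1,-,-]
Step 1: ref 2 -> FAULT, frames=[1,2,-]
Step 2: ref 1 -> HIT, frames=[1,2,-]
Step 3: ref 2 -> HIT, frames=[1,2,-]
Step 4: ref 3 -> FAULT, frames=[1,2,3]
Step 5: ref 4 -> FAULT, evict 3, frames=[1,2,4]
Step 6: ref 2 -> HIT, frames=[1,2,4]
Step 7: ref 2 -> HIT, frames=[1,2,4]
Step 8: ref 5 -> FAULT, evict 4, frames=[1,2,5]
At step 8: evicted page 4

Answer: 4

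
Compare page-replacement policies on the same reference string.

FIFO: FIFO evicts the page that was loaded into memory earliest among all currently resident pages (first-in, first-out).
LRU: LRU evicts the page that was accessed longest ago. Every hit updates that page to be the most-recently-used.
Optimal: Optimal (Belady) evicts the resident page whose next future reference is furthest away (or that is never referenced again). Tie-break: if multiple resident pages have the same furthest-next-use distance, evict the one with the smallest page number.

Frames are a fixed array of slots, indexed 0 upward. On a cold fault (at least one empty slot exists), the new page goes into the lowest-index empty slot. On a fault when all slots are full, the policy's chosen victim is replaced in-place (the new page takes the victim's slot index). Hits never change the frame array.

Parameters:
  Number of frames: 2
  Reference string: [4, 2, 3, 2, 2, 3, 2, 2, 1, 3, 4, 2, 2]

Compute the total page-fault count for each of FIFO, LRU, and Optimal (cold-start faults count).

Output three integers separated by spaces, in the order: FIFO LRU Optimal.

--- FIFO ---
  step 0: ref 4 -> FAULT, frames=[4,-] (faults so far: 1)
  step 1: ref 2 -> FAULT, frames=[4,2] (faults so far: 2)
  step 2: ref 3 -> FAULT, evict 4, frames=[3,2] (faults so far: 3)
  step 3: ref 2 -> HIT, frames=[3,2] (faults so far: 3)
  step 4: ref 2 -> HIT, frames=[3,2] (faults so far: 3)
  step 5: ref 3 -> HIT, frames=[3,2] (faults so far: 3)
  step 6: ref 2 -> HIT, frames=[3,2] (faults so far: 3)
  step 7: ref 2 -> HIT, frames=[3,2] (faults so far: 3)
  step 8: ref 1 -> FAULT, evict 2, frames=[3,1] (faults so far: 4)
  step 9: ref 3 -> HIT, frames=[3,1] (faults so far: 4)
  step 10: ref 4 -> FAULT, evict 3, frames=[4,1] (faults so far: 5)
  step 11: ref 2 -> FAULT, evict 1, frames=[4,2] (faults so far: 6)
  step 12: ref 2 -> HIT, frames=[4,2] (faults so far: 6)
  FIFO total faults: 6
--- LRU ---
  step 0: ref 4 -> FAULT, frames=[4,-] (faults so far: 1)
  step 1: ref 2 -> FAULT, frames=[4,2] (faults so far: 2)
  step 2: ref 3 -> FAULT, evict 4, frames=[3,2] (faults so far: 3)
  step 3: ref 2 -> HIT, frames=[3,2] (faults so far: 3)
  step 4: ref 2 -> HIT, frames=[3,2] (faults so far: 3)
  step 5: ref 3 -> HIT, frames=[3,2] (faults so far: 3)
  step 6: ref 2 -> HIT, frames=[3,2] (faults so far: 3)
  step 7: ref 2 -> HIT, frames=[3,2] (faults so far: 3)
  step 8: ref 1 -> FAULT, evict 3, frames=[1,2] (faults so far: 4)
  step 9: ref 3 -> FAULT, evict 2, frames=[1,3] (faults so far: 5)
  step 10: ref 4 -> FAULT, evict 1, frames=[4,3] (faults so far: 6)
  step 11: ref 2 -> FAULT, evict 3, frames=[4,2] (faults so far: 7)
  step 12: ref 2 -> HIT, frames=[4,2] (faults so far: 7)
  LRU total faults: 7
--- Optimal ---
  step 0: ref 4 -> FAULT, frames=[4,-] (faults so far: 1)
  step 1: ref 2 -> FAULT, frames=[4,2] (faults so far: 2)
  step 2: ref 3 -> FAULT, evict 4, frames=[3,2] (faults so far: 3)
  step 3: ref 2 -> HIT, frames=[3,2] (faults so far: 3)
  step 4: ref 2 -> HIT, frames=[3,2] (faults so far: 3)
  step 5: ref 3 -> HIT, frames=[3,2] (faults so far: 3)
  step 6: ref 2 -> HIT, frames=[3,2] (faults so far: 3)
  step 7: ref 2 -> HIT, frames=[3,2] (faults so far: 3)
  step 8: ref 1 -> FAULT, evict 2, frames=[3,1] (faults so far: 4)
  step 9: ref 3 -> HIT, frames=[3,1] (faults so far: 4)
  step 10: ref 4 -> FAULT, evict 1, frames=[3,4] (faults so far: 5)
  step 11: ref 2 -> FAULT, evict 3, frames=[2,4] (faults so far: 6)
  step 12: ref 2 -> HIT, frames=[2,4] (faults so far: 6)
  Optimal total faults: 6

Answer: 6 7 6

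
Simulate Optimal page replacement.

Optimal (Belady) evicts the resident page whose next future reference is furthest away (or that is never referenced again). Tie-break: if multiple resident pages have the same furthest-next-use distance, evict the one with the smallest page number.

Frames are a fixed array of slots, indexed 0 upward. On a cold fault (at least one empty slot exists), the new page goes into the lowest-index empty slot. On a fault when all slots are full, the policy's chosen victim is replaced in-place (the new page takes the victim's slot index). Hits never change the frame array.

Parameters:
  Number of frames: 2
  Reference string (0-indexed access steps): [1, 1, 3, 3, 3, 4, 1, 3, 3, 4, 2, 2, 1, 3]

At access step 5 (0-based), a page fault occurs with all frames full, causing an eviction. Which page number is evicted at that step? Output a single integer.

Step 0: ref 1 -> FAULT, frames=[1,-]
Step 1: ref 1 -> HIT, frames=[1,-]
Step 2: ref 3 -> FAULT, frames=[1,3]
Step 3: ref 3 -> HIT, frames=[1,3]
Step 4: ref 3 -> HIT, frames=[1,3]
Step 5: ref 4 -> FAULT, evict 3, frames=[1,4]
At step 5: evicted page 3

Answer: 3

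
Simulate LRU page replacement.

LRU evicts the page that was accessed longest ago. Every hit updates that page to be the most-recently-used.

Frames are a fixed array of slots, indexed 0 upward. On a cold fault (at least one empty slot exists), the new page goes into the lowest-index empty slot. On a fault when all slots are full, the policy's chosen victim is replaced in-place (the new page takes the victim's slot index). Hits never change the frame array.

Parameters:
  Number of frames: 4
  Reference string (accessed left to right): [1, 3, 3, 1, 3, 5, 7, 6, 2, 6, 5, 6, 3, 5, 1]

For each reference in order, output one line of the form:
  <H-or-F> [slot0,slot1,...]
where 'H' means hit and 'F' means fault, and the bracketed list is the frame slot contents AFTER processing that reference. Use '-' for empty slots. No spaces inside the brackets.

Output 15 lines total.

F [1,-,-,-]
F [1,3,-,-]
H [1,3,-,-]
H [1,3,-,-]
H [1,3,-,-]
F [1,3,5,-]
F [1,3,5,7]
F [6,3,5,7]
F [6,2,5,7]
H [6,2,5,7]
H [6,2,5,7]
H [6,2,5,7]
F [6,2,5,3]
H [6,2,5,3]
F [6,1,5,3]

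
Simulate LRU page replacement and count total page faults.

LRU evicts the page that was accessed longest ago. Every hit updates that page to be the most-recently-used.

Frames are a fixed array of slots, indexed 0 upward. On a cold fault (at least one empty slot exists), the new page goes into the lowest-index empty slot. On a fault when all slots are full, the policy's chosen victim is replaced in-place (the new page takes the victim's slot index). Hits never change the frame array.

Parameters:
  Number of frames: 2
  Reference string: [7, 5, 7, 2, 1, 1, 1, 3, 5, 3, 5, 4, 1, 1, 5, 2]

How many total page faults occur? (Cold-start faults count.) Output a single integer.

Step 0: ref 7 → FAULT, frames=[7,-]
Step 1: ref 5 → FAULT, frames=[7,5]
Step 2: ref 7 → HIT, frames=[7,5]
Step 3: ref 2 → FAULT (evict 5), frames=[7,2]
Step 4: ref 1 → FAULT (evict 7), frames=[1,2]
Step 5: ref 1 → HIT, frames=[1,2]
Step 6: ref 1 → HIT, frames=[1,2]
Step 7: ref 3 → FAULT (evict 2), frames=[1,3]
Step 8: ref 5 → FAULT (evict 1), frames=[5,3]
Step 9: ref 3 → HIT, frames=[5,3]
Step 10: ref 5 → HIT, frames=[5,3]
Step 11: ref 4 → FAULT (evict 3), frames=[5,4]
Step 12: ref 1 → FAULT (evict 5), frames=[1,4]
Step 13: ref 1 → HIT, frames=[1,4]
Step 14: ref 5 → FAULT (evict 4), frames=[1,5]
Step 15: ref 2 → FAULT (evict 1), frames=[2,5]
Total faults: 10

Answer: 10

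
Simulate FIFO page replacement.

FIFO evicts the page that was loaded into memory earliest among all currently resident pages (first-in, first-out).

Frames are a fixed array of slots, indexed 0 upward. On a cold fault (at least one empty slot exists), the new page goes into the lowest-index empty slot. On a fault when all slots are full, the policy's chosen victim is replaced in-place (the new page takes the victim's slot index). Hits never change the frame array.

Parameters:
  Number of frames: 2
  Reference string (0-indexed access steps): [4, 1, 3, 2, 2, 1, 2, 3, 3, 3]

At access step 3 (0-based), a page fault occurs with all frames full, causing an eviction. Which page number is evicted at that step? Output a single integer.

Answer: 1

Derivation:
Step 0: ref 4 -> FAULT, frames=[4,-]
Step 1: ref 1 -> FAULT, frames=[4,1]
Step 2: ref 3 -> FAULT, evict 4, frames=[3,1]
Step 3: ref 2 -> FAULT, evict 1, frames=[3,2]
At step 3: evicted page 1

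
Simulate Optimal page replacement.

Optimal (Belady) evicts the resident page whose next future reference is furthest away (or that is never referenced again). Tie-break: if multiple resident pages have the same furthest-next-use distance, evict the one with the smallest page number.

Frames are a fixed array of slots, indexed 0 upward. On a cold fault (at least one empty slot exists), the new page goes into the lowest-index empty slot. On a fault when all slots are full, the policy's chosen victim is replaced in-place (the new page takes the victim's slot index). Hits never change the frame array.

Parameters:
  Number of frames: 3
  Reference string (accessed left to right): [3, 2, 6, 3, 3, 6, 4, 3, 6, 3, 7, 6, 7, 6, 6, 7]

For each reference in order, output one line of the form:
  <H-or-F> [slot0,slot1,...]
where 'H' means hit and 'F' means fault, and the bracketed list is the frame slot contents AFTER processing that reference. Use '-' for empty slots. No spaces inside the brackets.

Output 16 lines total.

F [3,-,-]
F [3,2,-]
F [3,2,6]
H [3,2,6]
H [3,2,6]
H [3,2,6]
F [3,4,6]
H [3,4,6]
H [3,4,6]
H [3,4,6]
F [7,4,6]
H [7,4,6]
H [7,4,6]
H [7,4,6]
H [7,4,6]
H [7,4,6]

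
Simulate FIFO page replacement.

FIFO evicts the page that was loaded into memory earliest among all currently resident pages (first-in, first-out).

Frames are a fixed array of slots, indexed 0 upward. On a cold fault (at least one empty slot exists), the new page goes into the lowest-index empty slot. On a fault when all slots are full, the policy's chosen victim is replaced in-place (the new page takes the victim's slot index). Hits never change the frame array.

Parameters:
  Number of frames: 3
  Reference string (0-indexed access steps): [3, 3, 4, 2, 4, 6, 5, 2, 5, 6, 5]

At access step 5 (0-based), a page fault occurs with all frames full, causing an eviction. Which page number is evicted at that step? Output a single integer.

Answer: 3

Derivation:
Step 0: ref 3 -> FAULT, frames=[3,-,-]
Step 1: ref 3 -> HIT, frames=[3,-,-]
Step 2: ref 4 -> FAULT, frames=[3,4,-]
Step 3: ref 2 -> FAULT, frames=[3,4,2]
Step 4: ref 4 -> HIT, frames=[3,4,2]
Step 5: ref 6 -> FAULT, evict 3, frames=[6,4,2]
At step 5: evicted page 3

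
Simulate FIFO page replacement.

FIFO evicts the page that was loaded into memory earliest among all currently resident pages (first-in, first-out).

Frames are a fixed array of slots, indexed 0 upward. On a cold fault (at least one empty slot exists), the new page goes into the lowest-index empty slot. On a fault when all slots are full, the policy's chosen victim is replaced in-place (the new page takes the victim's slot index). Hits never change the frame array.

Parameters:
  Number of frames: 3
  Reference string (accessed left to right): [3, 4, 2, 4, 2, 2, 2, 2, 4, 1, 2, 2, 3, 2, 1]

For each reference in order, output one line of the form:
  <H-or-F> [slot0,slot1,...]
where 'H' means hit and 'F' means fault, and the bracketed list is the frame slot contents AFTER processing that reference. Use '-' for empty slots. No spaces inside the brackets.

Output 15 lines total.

F [3,-,-]
F [3,4,-]
F [3,4,2]
H [3,4,2]
H [3,4,2]
H [3,4,2]
H [3,4,2]
H [3,4,2]
H [3,4,2]
F [1,4,2]
H [1,4,2]
H [1,4,2]
F [1,3,2]
H [1,3,2]
H [1,3,2]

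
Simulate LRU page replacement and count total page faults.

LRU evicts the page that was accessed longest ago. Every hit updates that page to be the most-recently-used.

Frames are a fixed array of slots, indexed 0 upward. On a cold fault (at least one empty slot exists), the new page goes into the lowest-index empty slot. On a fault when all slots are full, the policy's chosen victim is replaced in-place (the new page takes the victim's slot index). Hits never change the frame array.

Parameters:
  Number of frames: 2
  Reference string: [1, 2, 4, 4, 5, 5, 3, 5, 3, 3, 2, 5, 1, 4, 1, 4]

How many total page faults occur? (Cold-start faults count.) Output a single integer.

Answer: 9

Derivation:
Step 0: ref 1 → FAULT, frames=[1,-]
Step 1: ref 2 → FAULT, frames=[1,2]
Step 2: ref 4 → FAULT (evict 1), frames=[4,2]
Step 3: ref 4 → HIT, frames=[4,2]
Step 4: ref 5 → FAULT (evict 2), frames=[4,5]
Step 5: ref 5 → HIT, frames=[4,5]
Step 6: ref 3 → FAULT (evict 4), frames=[3,5]
Step 7: ref 5 → HIT, frames=[3,5]
Step 8: ref 3 → HIT, frames=[3,5]
Step 9: ref 3 → HIT, frames=[3,5]
Step 10: ref 2 → FAULT (evict 5), frames=[3,2]
Step 11: ref 5 → FAULT (evict 3), frames=[5,2]
Step 12: ref 1 → FAULT (evict 2), frames=[5,1]
Step 13: ref 4 → FAULT (evict 5), frames=[4,1]
Step 14: ref 1 → HIT, frames=[4,1]
Step 15: ref 4 → HIT, frames=[4,1]
Total faults: 9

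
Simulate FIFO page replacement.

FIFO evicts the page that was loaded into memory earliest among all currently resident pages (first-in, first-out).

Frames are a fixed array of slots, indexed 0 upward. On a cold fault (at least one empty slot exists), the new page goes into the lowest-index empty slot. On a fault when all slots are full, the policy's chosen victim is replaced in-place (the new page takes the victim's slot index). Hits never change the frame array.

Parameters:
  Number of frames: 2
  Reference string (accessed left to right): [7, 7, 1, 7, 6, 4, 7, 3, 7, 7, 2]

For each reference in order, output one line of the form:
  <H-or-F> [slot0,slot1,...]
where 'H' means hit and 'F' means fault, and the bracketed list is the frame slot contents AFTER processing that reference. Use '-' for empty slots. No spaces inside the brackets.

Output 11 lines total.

F [7,-]
H [7,-]
F [7,1]
H [7,1]
F [6,1]
F [6,4]
F [7,4]
F [7,3]
H [7,3]
H [7,3]
F [2,3]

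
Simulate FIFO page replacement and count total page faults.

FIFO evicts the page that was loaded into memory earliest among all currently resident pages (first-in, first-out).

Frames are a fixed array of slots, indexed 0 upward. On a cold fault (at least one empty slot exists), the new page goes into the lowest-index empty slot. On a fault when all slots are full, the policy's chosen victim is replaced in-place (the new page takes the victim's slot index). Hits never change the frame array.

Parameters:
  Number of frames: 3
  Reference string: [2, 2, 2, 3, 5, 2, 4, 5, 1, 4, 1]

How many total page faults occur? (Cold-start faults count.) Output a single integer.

Answer: 5

Derivation:
Step 0: ref 2 → FAULT, frames=[2,-,-]
Step 1: ref 2 → HIT, frames=[2,-,-]
Step 2: ref 2 → HIT, frames=[2,-,-]
Step 3: ref 3 → FAULT, frames=[2,3,-]
Step 4: ref 5 → FAULT, frames=[2,3,5]
Step 5: ref 2 → HIT, frames=[2,3,5]
Step 6: ref 4 → FAULT (evict 2), frames=[4,3,5]
Step 7: ref 5 → HIT, frames=[4,3,5]
Step 8: ref 1 → FAULT (evict 3), frames=[4,1,5]
Step 9: ref 4 → HIT, frames=[4,1,5]
Step 10: ref 1 → HIT, frames=[4,1,5]
Total faults: 5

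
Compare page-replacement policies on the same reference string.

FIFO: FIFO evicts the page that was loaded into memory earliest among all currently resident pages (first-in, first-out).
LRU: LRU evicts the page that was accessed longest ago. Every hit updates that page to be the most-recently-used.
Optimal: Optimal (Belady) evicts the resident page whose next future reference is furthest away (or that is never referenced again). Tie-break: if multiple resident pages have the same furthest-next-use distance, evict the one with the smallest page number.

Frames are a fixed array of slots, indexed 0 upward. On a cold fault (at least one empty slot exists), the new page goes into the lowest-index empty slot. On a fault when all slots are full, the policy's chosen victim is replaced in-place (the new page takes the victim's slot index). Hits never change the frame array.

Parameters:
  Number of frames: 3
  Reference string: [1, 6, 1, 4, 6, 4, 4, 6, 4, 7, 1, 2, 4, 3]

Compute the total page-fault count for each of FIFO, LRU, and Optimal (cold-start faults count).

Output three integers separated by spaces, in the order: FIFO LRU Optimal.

--- FIFO ---
  step 0: ref 1 -> FAULT, frames=[1,-,-] (faults so far: 1)
  step 1: ref 6 -> FAULT, frames=[1,6,-] (faults so far: 2)
  step 2: ref 1 -> HIT, frames=[1,6,-] (faults so far: 2)
  step 3: ref 4 -> FAULT, frames=[1,6,4] (faults so far: 3)
  step 4: ref 6 -> HIT, frames=[1,6,4] (faults so far: 3)
  step 5: ref 4 -> HIT, frames=[1,6,4] (faults so far: 3)
  step 6: ref 4 -> HIT, frames=[1,6,4] (faults so far: 3)
  step 7: ref 6 -> HIT, frames=[1,6,4] (faults so far: 3)
  step 8: ref 4 -> HIT, frames=[1,6,4] (faults so far: 3)
  step 9: ref 7 -> FAULT, evict 1, frames=[7,6,4] (faults so far: 4)
  step 10: ref 1 -> FAULT, evict 6, frames=[7,1,4] (faults so far: 5)
  step 11: ref 2 -> FAULT, evict 4, frames=[7,1,2] (faults so far: 6)
  step 12: ref 4 -> FAULT, evict 7, frames=[4,1,2] (faults so far: 7)
  step 13: ref 3 -> FAULT, evict 1, frames=[4,3,2] (faults so far: 8)
  FIFO total faults: 8
--- LRU ---
  step 0: ref 1 -> FAULT, frames=[1,-,-] (faults so far: 1)
  step 1: ref 6 -> FAULT, frames=[1,6,-] (faults so far: 2)
  step 2: ref 1 -> HIT, frames=[1,6,-] (faults so far: 2)
  step 3: ref 4 -> FAULT, frames=[1,6,4] (faults so far: 3)
  step 4: ref 6 -> HIT, frames=[1,6,4] (faults so far: 3)
  step 5: ref 4 -> HIT, frames=[1,6,4] (faults so far: 3)
  step 6: ref 4 -> HIT, frames=[1,6,4] (faults so far: 3)
  step 7: ref 6 -> HIT, frames=[1,6,4] (faults so far: 3)
  step 8: ref 4 -> HIT, frames=[1,6,4] (faults so far: 3)
  step 9: ref 7 -> FAULT, evict 1, frames=[7,6,4] (faults so far: 4)
  step 10: ref 1 -> FAULT, evict 6, frames=[7,1,4] (faults so far: 5)
  step 11: ref 2 -> FAULT, evict 4, frames=[7,1,2] (faults so far: 6)
  step 12: ref 4 -> FAULT, evict 7, frames=[4,1,2] (faults so far: 7)
  step 13: ref 3 -> FAULT, evict 1, frames=[4,3,2] (faults so far: 8)
  LRU total faults: 8
--- Optimal ---
  step 0: ref 1 -> FAULT, frames=[1,-,-] (faults so far: 1)
  step 1: ref 6 -> FAULT, frames=[1,6,-] (faults so far: 2)
  step 2: ref 1 -> HIT, frames=[1,6,-] (faults so far: 2)
  step 3: ref 4 -> FAULT, frames=[1,6,4] (faults so far: 3)
  step 4: ref 6 -> HIT, frames=[1,6,4] (faults so far: 3)
  step 5: ref 4 -> HIT, frames=[1,6,4] (faults so far: 3)
  step 6: ref 4 -> HIT, frames=[1,6,4] (faults so far: 3)
  step 7: ref 6 -> HIT, frames=[1,6,4] (faults so far: 3)
  step 8: ref 4 -> HIT, frames=[1,6,4] (faults so far: 3)
  step 9: ref 7 -> FAULT, evict 6, frames=[1,7,4] (faults so far: 4)
  step 10: ref 1 -> HIT, frames=[1,7,4] (faults so far: 4)
  step 11: ref 2 -> FAULT, evict 1, frames=[2,7,4] (faults so far: 5)
  step 12: ref 4 -> HIT, frames=[2,7,4] (faults so far: 5)
  step 13: ref 3 -> FAULT, evict 2, frames=[3,7,4] (faults so far: 6)
  Optimal total faults: 6

Answer: 8 8 6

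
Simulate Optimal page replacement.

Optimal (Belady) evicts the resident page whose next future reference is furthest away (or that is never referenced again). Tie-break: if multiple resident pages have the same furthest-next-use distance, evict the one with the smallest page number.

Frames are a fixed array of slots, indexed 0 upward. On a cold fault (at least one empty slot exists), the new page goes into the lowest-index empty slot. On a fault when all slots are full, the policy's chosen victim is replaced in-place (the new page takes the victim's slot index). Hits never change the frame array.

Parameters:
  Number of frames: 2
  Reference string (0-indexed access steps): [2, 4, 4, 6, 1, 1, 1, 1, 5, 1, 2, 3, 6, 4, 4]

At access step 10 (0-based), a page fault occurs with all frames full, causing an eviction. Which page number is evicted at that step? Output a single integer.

Answer: 1

Derivation:
Step 0: ref 2 -> FAULT, frames=[2,-]
Step 1: ref 4 -> FAULT, frames=[2,4]
Step 2: ref 4 -> HIT, frames=[2,4]
Step 3: ref 6 -> FAULT, evict 4, frames=[2,6]
Step 4: ref 1 -> FAULT, evict 6, frames=[2,1]
Step 5: ref 1 -> HIT, frames=[2,1]
Step 6: ref 1 -> HIT, frames=[2,1]
Step 7: ref 1 -> HIT, frames=[2,1]
Step 8: ref 5 -> FAULT, evict 2, frames=[5,1]
Step 9: ref 1 -> HIT, frames=[5,1]
Step 10: ref 2 -> FAULT, evict 1, frames=[5,2]
At step 10: evicted page 1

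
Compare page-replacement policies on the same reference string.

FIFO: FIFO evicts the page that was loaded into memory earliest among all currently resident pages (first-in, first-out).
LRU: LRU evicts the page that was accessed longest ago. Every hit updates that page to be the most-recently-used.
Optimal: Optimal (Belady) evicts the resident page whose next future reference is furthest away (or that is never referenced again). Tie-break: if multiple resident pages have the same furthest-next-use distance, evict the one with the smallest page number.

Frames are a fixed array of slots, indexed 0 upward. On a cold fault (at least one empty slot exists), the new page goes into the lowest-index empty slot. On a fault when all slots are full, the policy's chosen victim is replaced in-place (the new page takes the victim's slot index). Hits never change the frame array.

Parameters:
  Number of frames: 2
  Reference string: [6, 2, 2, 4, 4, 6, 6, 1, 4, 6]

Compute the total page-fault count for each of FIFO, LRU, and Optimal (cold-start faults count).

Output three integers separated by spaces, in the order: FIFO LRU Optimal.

--- FIFO ---
  step 0: ref 6 -> FAULT, frames=[6,-] (faults so far: 1)
  step 1: ref 2 -> FAULT, frames=[6,2] (faults so far: 2)
  step 2: ref 2 -> HIT, frames=[6,2] (faults so far: 2)
  step 3: ref 4 -> FAULT, evict 6, frames=[4,2] (faults so far: 3)
  step 4: ref 4 -> HIT, frames=[4,2] (faults so far: 3)
  step 5: ref 6 -> FAULT, evict 2, frames=[4,6] (faults so far: 4)
  step 6: ref 6 -> HIT, frames=[4,6] (faults so far: 4)
  step 7: ref 1 -> FAULT, evict 4, frames=[1,6] (faults so far: 5)
  step 8: ref 4 -> FAULT, evict 6, frames=[1,4] (faults so far: 6)
  step 9: ref 6 -> FAULT, evict 1, frames=[6,4] (faults so far: 7)
  FIFO total faults: 7
--- LRU ---
  step 0: ref 6 -> FAULT, frames=[6,-] (faults so far: 1)
  step 1: ref 2 -> FAULT, frames=[6,2] (faults so far: 2)
  step 2: ref 2 -> HIT, frames=[6,2] (faults so far: 2)
  step 3: ref 4 -> FAULT, evict 6, frames=[4,2] (faults so far: 3)
  step 4: ref 4 -> HIT, frames=[4,2] (faults so far: 3)
  step 5: ref 6 -> FAULT, evict 2, frames=[4,6] (faults so far: 4)
  step 6: ref 6 -> HIT, frames=[4,6] (faults so far: 4)
  step 7: ref 1 -> FAULT, evict 4, frames=[1,6] (faults so far: 5)
  step 8: ref 4 -> FAULT, evict 6, frames=[1,4] (faults so far: 6)
  step 9: ref 6 -> FAULT, evict 1, frames=[6,4] (faults so far: 7)
  LRU total faults: 7
--- Optimal ---
  step 0: ref 6 -> FAULT, frames=[6,-] (faults so far: 1)
  step 1: ref 2 -> FAULT, frames=[6,2] (faults so far: 2)
  step 2: ref 2 -> HIT, frames=[6,2] (faults so far: 2)
  step 3: ref 4 -> FAULT, evict 2, frames=[6,4] (faults so far: 3)
  step 4: ref 4 -> HIT, frames=[6,4] (faults so far: 3)
  step 5: ref 6 -> HIT, frames=[6,4] (faults so far: 3)
  step 6: ref 6 -> HIT, frames=[6,4] (faults so far: 3)
  step 7: ref 1 -> FAULT, evict 6, frames=[1,4] (faults so far: 4)
  step 8: ref 4 -> HIT, frames=[1,4] (faults so far: 4)
  step 9: ref 6 -> FAULT, evict 1, frames=[6,4] (faults so far: 5)
  Optimal total faults: 5

Answer: 7 7 5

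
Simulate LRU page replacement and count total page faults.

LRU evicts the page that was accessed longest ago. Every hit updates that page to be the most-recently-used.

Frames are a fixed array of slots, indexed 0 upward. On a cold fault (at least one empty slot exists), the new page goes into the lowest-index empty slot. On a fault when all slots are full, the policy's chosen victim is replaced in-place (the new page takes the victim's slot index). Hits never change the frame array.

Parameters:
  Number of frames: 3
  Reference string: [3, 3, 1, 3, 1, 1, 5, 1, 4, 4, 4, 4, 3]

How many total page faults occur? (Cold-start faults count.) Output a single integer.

Answer: 5

Derivation:
Step 0: ref 3 → FAULT, frames=[3,-,-]
Step 1: ref 3 → HIT, frames=[3,-,-]
Step 2: ref 1 → FAULT, frames=[3,1,-]
Step 3: ref 3 → HIT, frames=[3,1,-]
Step 4: ref 1 → HIT, frames=[3,1,-]
Step 5: ref 1 → HIT, frames=[3,1,-]
Step 6: ref 5 → FAULT, frames=[3,1,5]
Step 7: ref 1 → HIT, frames=[3,1,5]
Step 8: ref 4 → FAULT (evict 3), frames=[4,1,5]
Step 9: ref 4 → HIT, frames=[4,1,5]
Step 10: ref 4 → HIT, frames=[4,1,5]
Step 11: ref 4 → HIT, frames=[4,1,5]
Step 12: ref 3 → FAULT (evict 5), frames=[4,1,3]
Total faults: 5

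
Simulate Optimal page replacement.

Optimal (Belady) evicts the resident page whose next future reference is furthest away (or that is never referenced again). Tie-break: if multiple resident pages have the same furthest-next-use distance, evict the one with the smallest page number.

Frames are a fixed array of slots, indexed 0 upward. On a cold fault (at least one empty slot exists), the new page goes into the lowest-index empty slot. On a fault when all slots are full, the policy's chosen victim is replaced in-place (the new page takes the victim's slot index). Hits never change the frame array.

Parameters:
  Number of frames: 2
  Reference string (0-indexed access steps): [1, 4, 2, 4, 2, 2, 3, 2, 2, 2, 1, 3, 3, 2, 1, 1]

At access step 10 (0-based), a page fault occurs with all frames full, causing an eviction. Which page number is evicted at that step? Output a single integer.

Answer: 2

Derivation:
Step 0: ref 1 -> FAULT, frames=[1,-]
Step 1: ref 4 -> FAULT, frames=[1,4]
Step 2: ref 2 -> FAULT, evict 1, frames=[2,4]
Step 3: ref 4 -> HIT, frames=[2,4]
Step 4: ref 2 -> HIT, frames=[2,4]
Step 5: ref 2 -> HIT, frames=[2,4]
Step 6: ref 3 -> FAULT, evict 4, frames=[2,3]
Step 7: ref 2 -> HIT, frames=[2,3]
Step 8: ref 2 -> HIT, frames=[2,3]
Step 9: ref 2 -> HIT, frames=[2,3]
Step 10: ref 1 -> FAULT, evict 2, frames=[1,3]
At step 10: evicted page 2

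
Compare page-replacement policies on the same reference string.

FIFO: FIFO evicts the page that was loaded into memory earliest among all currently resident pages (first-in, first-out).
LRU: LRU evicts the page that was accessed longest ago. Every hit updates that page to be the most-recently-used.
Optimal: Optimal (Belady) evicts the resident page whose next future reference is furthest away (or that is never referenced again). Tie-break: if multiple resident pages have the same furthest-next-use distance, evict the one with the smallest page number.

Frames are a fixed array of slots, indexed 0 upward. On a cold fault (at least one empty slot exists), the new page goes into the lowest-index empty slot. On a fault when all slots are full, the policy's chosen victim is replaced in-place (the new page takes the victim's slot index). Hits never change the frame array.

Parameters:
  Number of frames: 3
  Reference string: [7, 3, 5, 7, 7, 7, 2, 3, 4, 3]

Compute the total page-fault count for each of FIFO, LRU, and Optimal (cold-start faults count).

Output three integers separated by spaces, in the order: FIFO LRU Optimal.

--- FIFO ---
  step 0: ref 7 -> FAULT, frames=[7,-,-] (faults so far: 1)
  step 1: ref 3 -> FAULT, frames=[7,3,-] (faults so far: 2)
  step 2: ref 5 -> FAULT, frames=[7,3,5] (faults so far: 3)
  step 3: ref 7 -> HIT, frames=[7,3,5] (faults so far: 3)
  step 4: ref 7 -> HIT, frames=[7,3,5] (faults so far: 3)
  step 5: ref 7 -> HIT, frames=[7,3,5] (faults so far: 3)
  step 6: ref 2 -> FAULT, evict 7, frames=[2,3,5] (faults so far: 4)
  step 7: ref 3 -> HIT, frames=[2,3,5] (faults so far: 4)
  step 8: ref 4 -> FAULT, evict 3, frames=[2,4,5] (faults so far: 5)
  step 9: ref 3 -> FAULT, evict 5, frames=[2,4,3] (faults so far: 6)
  FIFO total faults: 6
--- LRU ---
  step 0: ref 7 -> FAULT, frames=[7,-,-] (faults so far: 1)
  step 1: ref 3 -> FAULT, frames=[7,3,-] (faults so far: 2)
  step 2: ref 5 -> FAULT, frames=[7,3,5] (faults so far: 3)
  step 3: ref 7 -> HIT, frames=[7,3,5] (faults so far: 3)
  step 4: ref 7 -> HIT, frames=[7,3,5] (faults so far: 3)
  step 5: ref 7 -> HIT, frames=[7,3,5] (faults so far: 3)
  step 6: ref 2 -> FAULT, evict 3, frames=[7,2,5] (faults so far: 4)
  step 7: ref 3 -> FAULT, evict 5, frames=[7,2,3] (faults so far: 5)
  step 8: ref 4 -> FAULT, evict 7, frames=[4,2,3] (faults so far: 6)
  step 9: ref 3 -> HIT, frames=[4,2,3] (faults so far: 6)
  LRU total faults: 6
--- Optimal ---
  step 0: ref 7 -> FAULT, frames=[7,-,-] (faults so far: 1)
  step 1: ref 3 -> FAULT, frames=[7,3,-] (faults so far: 2)
  step 2: ref 5 -> FAULT, frames=[7,3,5] (faults so far: 3)
  step 3: ref 7 -> HIT, frames=[7,3,5] (faults so far: 3)
  step 4: ref 7 -> HIT, frames=[7,3,5] (faults so far: 3)
  step 5: ref 7 -> HIT, frames=[7,3,5] (faults so far: 3)
  step 6: ref 2 -> FAULT, evict 5, frames=[7,3,2] (faults so far: 4)
  step 7: ref 3 -> HIT, frames=[7,3,2] (faults so far: 4)
  step 8: ref 4 -> FAULT, evict 2, frames=[7,3,4] (faults so far: 5)
  step 9: ref 3 -> HIT, frames=[7,3,4] (faults so far: 5)
  Optimal total faults: 5

Answer: 6 6 5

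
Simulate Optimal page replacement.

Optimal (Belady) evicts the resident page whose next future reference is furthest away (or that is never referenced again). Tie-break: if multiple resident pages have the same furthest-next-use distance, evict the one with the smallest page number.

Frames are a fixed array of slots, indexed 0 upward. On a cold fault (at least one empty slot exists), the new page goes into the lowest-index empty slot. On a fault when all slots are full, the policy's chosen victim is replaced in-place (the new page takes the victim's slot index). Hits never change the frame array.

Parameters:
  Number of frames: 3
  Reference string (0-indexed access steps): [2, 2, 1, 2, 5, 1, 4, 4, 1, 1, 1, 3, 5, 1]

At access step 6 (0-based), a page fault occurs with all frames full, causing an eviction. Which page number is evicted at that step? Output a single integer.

Step 0: ref 2 -> FAULT, frames=[2,-,-]
Step 1: ref 2 -> HIT, frames=[2,-,-]
Step 2: ref 1 -> FAULT, frames=[2,1,-]
Step 3: ref 2 -> HIT, frames=[2,1,-]
Step 4: ref 5 -> FAULT, frames=[2,1,5]
Step 5: ref 1 -> HIT, frames=[2,1,5]
Step 6: ref 4 -> FAULT, evict 2, frames=[4,1,5]
At step 6: evicted page 2

Answer: 2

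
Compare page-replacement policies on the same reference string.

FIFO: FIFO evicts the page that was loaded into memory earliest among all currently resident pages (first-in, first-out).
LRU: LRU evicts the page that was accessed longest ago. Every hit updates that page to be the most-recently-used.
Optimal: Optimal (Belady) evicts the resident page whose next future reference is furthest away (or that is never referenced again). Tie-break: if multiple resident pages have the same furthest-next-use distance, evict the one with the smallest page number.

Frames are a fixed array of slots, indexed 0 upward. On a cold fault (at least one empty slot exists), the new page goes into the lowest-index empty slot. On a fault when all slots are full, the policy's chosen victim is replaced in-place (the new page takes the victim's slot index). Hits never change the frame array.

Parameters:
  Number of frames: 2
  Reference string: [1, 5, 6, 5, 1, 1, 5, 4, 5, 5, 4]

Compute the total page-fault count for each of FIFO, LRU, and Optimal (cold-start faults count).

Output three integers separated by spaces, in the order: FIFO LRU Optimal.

Answer: 6 5 5

Derivation:
--- FIFO ---
  step 0: ref 1 -> FAULT, frames=[1,-] (faults so far: 1)
  step 1: ref 5 -> FAULT, frames=[1,5] (faults so far: 2)
  step 2: ref 6 -> FAULT, evict 1, frames=[6,5] (faults so far: 3)
  step 3: ref 5 -> HIT, frames=[6,5] (faults so far: 3)
  step 4: ref 1 -> FAULT, evict 5, frames=[6,1] (faults so far: 4)
  step 5: ref 1 -> HIT, frames=[6,1] (faults so far: 4)
  step 6: ref 5 -> FAULT, evict 6, frames=[5,1] (faults so far: 5)
  step 7: ref 4 -> FAULT, evict 1, frames=[5,4] (faults so far: 6)
  step 8: ref 5 -> HIT, frames=[5,4] (faults so far: 6)
  step 9: ref 5 -> HIT, frames=[5,4] (faults so far: 6)
  step 10: ref 4 -> HIT, frames=[5,4] (faults so far: 6)
  FIFO total faults: 6
--- LRU ---
  step 0: ref 1 -> FAULT, frames=[1,-] (faults so far: 1)
  step 1: ref 5 -> FAULT, frames=[1,5] (faults so far: 2)
  step 2: ref 6 -> FAULT, evict 1, frames=[6,5] (faults so far: 3)
  step 3: ref 5 -> HIT, frames=[6,5] (faults so far: 3)
  step 4: ref 1 -> FAULT, evict 6, frames=[1,5] (faults so far: 4)
  step 5: ref 1 -> HIT, frames=[1,5] (faults so far: 4)
  step 6: ref 5 -> HIT, frames=[1,5] (faults so far: 4)
  step 7: ref 4 -> FAULT, evict 1, frames=[4,5] (faults so far: 5)
  step 8: ref 5 -> HIT, frames=[4,5] (faults so far: 5)
  step 9: ref 5 -> HIT, frames=[4,5] (faults so far: 5)
  step 10: ref 4 -> HIT, frames=[4,5] (faults so far: 5)
  LRU total faults: 5
--- Optimal ---
  step 0: ref 1 -> FAULT, frames=[1,-] (faults so far: 1)
  step 1: ref 5 -> FAULT, frames=[1,5] (faults so far: 2)
  step 2: ref 6 -> FAULT, evict 1, frames=[6,5] (faults so far: 3)
  step 3: ref 5 -> HIT, frames=[6,5] (faults so far: 3)
  step 4: ref 1 -> FAULT, evict 6, frames=[1,5] (faults so far: 4)
  step 5: ref 1 -> HIT, frames=[1,5] (faults so far: 4)
  step 6: ref 5 -> HIT, frames=[1,5] (faults so far: 4)
  step 7: ref 4 -> FAULT, evict 1, frames=[4,5] (faults so far: 5)
  step 8: ref 5 -> HIT, frames=[4,5] (faults so far: 5)
  step 9: ref 5 -> HIT, frames=[4,5] (faults so far: 5)
  step 10: ref 4 -> HIT, frames=[4,5] (faults so far: 5)
  Optimal total faults: 5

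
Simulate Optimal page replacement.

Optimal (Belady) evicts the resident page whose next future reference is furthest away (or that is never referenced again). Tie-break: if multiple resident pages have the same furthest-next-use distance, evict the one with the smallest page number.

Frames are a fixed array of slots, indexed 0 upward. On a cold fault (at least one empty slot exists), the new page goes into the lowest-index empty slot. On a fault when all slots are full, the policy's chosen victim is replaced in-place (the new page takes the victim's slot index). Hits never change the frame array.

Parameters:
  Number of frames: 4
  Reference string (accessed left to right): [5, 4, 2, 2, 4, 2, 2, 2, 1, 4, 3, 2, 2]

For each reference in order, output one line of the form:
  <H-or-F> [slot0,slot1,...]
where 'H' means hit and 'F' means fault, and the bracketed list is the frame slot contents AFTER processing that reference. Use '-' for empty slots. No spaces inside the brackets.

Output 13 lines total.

F [5,-,-,-]
F [5,4,-,-]
F [5,4,2,-]
H [5,4,2,-]
H [5,4,2,-]
H [5,4,2,-]
H [5,4,2,-]
H [5,4,2,-]
F [5,4,2,1]
H [5,4,2,1]
F [5,4,2,3]
H [5,4,2,3]
H [5,4,2,3]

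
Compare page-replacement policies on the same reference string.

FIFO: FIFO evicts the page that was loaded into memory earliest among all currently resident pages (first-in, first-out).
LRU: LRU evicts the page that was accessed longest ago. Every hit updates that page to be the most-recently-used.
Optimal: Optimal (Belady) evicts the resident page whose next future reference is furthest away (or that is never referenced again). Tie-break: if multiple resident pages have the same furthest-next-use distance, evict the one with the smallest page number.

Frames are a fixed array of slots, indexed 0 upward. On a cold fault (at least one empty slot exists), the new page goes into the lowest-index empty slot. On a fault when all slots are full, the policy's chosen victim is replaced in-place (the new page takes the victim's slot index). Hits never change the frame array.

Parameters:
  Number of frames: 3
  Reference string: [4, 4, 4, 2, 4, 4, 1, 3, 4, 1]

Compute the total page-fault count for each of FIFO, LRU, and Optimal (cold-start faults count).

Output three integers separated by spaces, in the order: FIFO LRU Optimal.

--- FIFO ---
  step 0: ref 4 -> FAULT, frames=[4,-,-] (faults so far: 1)
  step 1: ref 4 -> HIT, frames=[4,-,-] (faults so far: 1)
  step 2: ref 4 -> HIT, frames=[4,-,-] (faults so far: 1)
  step 3: ref 2 -> FAULT, frames=[4,2,-] (faults so far: 2)
  step 4: ref 4 -> HIT, frames=[4,2,-] (faults so far: 2)
  step 5: ref 4 -> HIT, frames=[4,2,-] (faults so far: 2)
  step 6: ref 1 -> FAULT, frames=[4,2,1] (faults so far: 3)
  step 7: ref 3 -> FAULT, evict 4, frames=[3,2,1] (faults so far: 4)
  step 8: ref 4 -> FAULT, evict 2, frames=[3,4,1] (faults so far: 5)
  step 9: ref 1 -> HIT, frames=[3,4,1] (faults so far: 5)
  FIFO total faults: 5
--- LRU ---
  step 0: ref 4 -> FAULT, frames=[4,-,-] (faults so far: 1)
  step 1: ref 4 -> HIT, frames=[4,-,-] (faults so far: 1)
  step 2: ref 4 -> HIT, frames=[4,-,-] (faults so far: 1)
  step 3: ref 2 -> FAULT, frames=[4,2,-] (faults so far: 2)
  step 4: ref 4 -> HIT, frames=[4,2,-] (faults so far: 2)
  step 5: ref 4 -> HIT, frames=[4,2,-] (faults so far: 2)
  step 6: ref 1 -> FAULT, frames=[4,2,1] (faults so far: 3)
  step 7: ref 3 -> FAULT, evict 2, frames=[4,3,1] (faults so far: 4)
  step 8: ref 4 -> HIT, frames=[4,3,1] (faults so far: 4)
  step 9: ref 1 -> HIT, frames=[4,3,1] (faults so far: 4)
  LRU total faults: 4
--- Optimal ---
  step 0: ref 4 -> FAULT, frames=[4,-,-] (faults so far: 1)
  step 1: ref 4 -> HIT, frames=[4,-,-] (faults so far: 1)
  step 2: ref 4 -> HIT, frames=[4,-,-] (faults so far: 1)
  step 3: ref 2 -> FAULT, frames=[4,2,-] (faults so far: 2)
  step 4: ref 4 -> HIT, frames=[4,2,-] (faults so far: 2)
  step 5: ref 4 -> HIT, frames=[4,2,-] (faults so far: 2)
  step 6: ref 1 -> FAULT, frames=[4,2,1] (faults so far: 3)
  step 7: ref 3 -> FAULT, evict 2, frames=[4,3,1] (faults so far: 4)
  step 8: ref 4 -> HIT, frames=[4,3,1] (faults so far: 4)
  step 9: ref 1 -> HIT, frames=[4,3,1] (faults so far: 4)
  Optimal total faults: 4

Answer: 5 4 4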